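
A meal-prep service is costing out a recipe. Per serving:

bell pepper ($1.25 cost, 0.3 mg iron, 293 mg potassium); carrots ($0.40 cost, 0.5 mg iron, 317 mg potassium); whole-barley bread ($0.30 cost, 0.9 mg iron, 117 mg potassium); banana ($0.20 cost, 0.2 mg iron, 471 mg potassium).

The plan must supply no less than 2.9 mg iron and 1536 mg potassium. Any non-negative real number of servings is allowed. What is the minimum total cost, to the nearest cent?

Compare the cost at each extreme point of the feasible region.
bell pepper only: max(2.9/0.3, 1536/293) = 9.667 servings → $12.08.
carrots only: max(2.9/0.5, 1536/317) = 5.8 servings → $2.32.
whole-barley bread only: max(2.9/0.9, 1536/117) = 13.13 servings → $3.94.
banana only: max(2.9/0.2, 1536/471) = 14.5 servings → $2.90.
bell pepper + carrots: the both-tight solution has a negative serving — not a feasible corner.
bell pepper + whole-barley bread with both tight: 4.563 servings and 1.701 servings → $6.21.
bell pepper + banana: the both-tight solution has a negative serving — not a feasible corner.
carrots + whole-barley bread with both tight: 4.599 servings and 0.6671 servings → $2.04.
carrots + banana with both targets exact would need a negative amount; discard.
whole-barley bread + banana with both tight: 2.643 servings and 2.604 servings → $1.31.
So the least-cost plan costs $1.31.

$1.31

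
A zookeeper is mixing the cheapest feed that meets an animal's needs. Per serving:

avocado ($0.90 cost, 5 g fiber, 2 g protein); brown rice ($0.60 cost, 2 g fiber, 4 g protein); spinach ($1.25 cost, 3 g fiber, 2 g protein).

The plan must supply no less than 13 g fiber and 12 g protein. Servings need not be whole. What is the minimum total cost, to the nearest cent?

$2.85

An LP optimum is at a vertex; with two nutrient constraints at most two foods are used. Check each candidate.
avocado only: max(13/5, 12/2) = 6 servings → $5.40.
brown rice only: max(13/2, 12/4) = 6.5 servings → $3.90.
spinach only: max(13/3, 12/2) = 6 servings → $7.50.
avocado + brown rice with both tight: 1.75 servings and 2.125 servings → $2.85.
avocado + spinach with both targets exact would need a negative amount; discard.
brown rice + spinach with both tight: 1.25 servings and 3.5 servings → $5.12.
So the least-cost plan costs $2.85.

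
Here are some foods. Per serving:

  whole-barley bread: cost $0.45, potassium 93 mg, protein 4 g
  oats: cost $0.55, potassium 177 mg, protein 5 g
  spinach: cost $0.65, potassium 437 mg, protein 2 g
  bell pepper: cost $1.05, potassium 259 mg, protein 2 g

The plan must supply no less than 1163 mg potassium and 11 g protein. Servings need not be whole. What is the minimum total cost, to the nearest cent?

At the optimum either one food covers both requirements or two foods hit both targets exactly; no other combination can be cheaper.
whole-barley bread only: max(1163/93, 11/4) = 12.51 servings → $5.63.
oats only: max(1163/177, 11/5) = 6.571 servings → $3.61.
spinach only: max(1163/437, 11/2) = 5.5 servings → $3.58.
bell pepper only: max(1163/259, 11/2) = 5.5 servings → $5.78.
whole-barley bread + oats with both targets exact would need a negative amount; discard.
whole-barley bread + spinach with both tight: 1.588 servings and 2.323 servings → $2.22.
whole-barley bread + bell pepper with both tight: 0.6153 servings and 4.269 servings → $4.76.
oats + spinach with both tight: 1.355 servings and 2.113 servings → $2.12.
oats + bell pepper with both tight: 0.5558 servings and 4.111 servings → $4.62.
spinach + bell pepper: intersection lies outside the first quadrant.
So the least-cost plan costs $2.12.

$2.12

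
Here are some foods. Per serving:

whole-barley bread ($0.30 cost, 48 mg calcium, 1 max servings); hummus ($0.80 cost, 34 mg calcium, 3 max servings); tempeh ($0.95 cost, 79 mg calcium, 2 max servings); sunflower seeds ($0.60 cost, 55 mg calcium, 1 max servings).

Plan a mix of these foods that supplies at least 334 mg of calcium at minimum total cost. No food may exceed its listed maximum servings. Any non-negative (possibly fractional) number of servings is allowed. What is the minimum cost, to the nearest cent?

$4.52

Cost per mg of calcium: whole-barley bread $0.0063, sunflower seeds $0.0109, tempeh $0.0120, hummus $0.0235.
Take 1 serving of whole-barley bread: +48.0 mg calcium for $0.30 (total $0.30, still need 286.0 mg).
Take 1 serving of sunflower seeds: +55.0 mg calcium for $0.60 (total $0.90, still need 231.0 mg).
Take 2 servings of tempeh: +158.0 mg calcium for $1.90 (total $2.80, still need 73.0 mg).
Take 2.147 servings of hummus: +73.0 mg calcium for $1.72 (total $4.52, still need 0.0 mg).
Filling from the cheapest source first is optimal under one linear minimum: $4.52.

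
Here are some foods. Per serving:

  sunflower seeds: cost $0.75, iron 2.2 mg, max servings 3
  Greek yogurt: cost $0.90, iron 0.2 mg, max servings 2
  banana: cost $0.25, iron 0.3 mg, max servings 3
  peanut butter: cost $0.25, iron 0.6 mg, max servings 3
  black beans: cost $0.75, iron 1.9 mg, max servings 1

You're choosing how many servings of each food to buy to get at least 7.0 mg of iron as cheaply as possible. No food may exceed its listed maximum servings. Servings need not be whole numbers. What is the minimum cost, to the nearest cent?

Cost per mg of iron: sunflower seeds $0.3409, black beans $0.3947, peanut butter $0.4167, banana $0.8333, Greek yogurt $4.5000.
Take 3 servings of sunflower seeds: +6.6 mg iron for $2.25 (total $2.25, still need 0.4 mg).
Take 0.2105 servings of black beans: +0.4 mg iron for $0.16 (total $2.41, still need 0.0 mg).
Greedy by cheapest-per-mg is optimal for a single linear constraint, so the minimum cost is $2.41.

$2.41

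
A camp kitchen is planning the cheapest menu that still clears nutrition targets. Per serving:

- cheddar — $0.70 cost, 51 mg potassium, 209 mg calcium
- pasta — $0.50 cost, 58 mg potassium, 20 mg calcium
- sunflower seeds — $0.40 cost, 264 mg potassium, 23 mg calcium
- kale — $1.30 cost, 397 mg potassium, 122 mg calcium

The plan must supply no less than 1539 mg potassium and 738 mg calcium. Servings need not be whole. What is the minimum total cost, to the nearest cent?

$4.17

Compare the cost at each extreme point of the feasible region.
cheddar only: max(1539/51, 738/209) = 30.18 servings → $21.12.
pasta only: max(1539/58, 738/20) = 36.9 servings → $18.45.
sunflower seeds only: max(1539/264, 738/23) = 32.09 servings → $12.83.
kale only: max(1539/397, 738/122) = 6.049 servings → $7.86.
cheddar + pasta with both tight: 1.083 servings and 25.58 servings → $13.55.
cheddar + sunflower seeds with both tight: 2.952 servings and 5.259 servings → $4.17.
cheddar + kale with both tight: 1.371 servings and 3.7 servings → $5.77.
pasta + sunflower seeds: intersection lies outside the first quadrant.
pasta + kale: the both-tight solution has a negative serving — not a feasible corner.
sunflower seeds + kale: the both-tight solution has a negative serving — not a feasible corner.
Cheapest feasible corner: $4.17.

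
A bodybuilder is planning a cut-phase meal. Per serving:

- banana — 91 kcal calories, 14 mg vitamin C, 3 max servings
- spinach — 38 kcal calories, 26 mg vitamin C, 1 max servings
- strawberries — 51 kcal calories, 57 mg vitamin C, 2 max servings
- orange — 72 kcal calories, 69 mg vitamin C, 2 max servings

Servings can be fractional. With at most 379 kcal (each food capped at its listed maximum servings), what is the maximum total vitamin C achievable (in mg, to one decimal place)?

Vitamin C per kcal: strawberries 1.118, orange 0.9583, spinach 0.6842, banana 0.1538.
Take 2 servings of strawberries: uses 102 kcal, +114.0 mg vitamin C (running total 114.0 mg).
Take 2 servings of orange: uses 144 kcal, +138.0 mg vitamin C (running total 252.0 mg).
Take 1 serving of spinach: uses 38 kcal, +26.0 mg vitamin C (running total 278.0 mg).
Take 1.044 servings of banana: uses 95 kcal, +14.6 mg vitamin C (running total 292.6 mg).
Filling greedily by vitamin C-per-kcal is optimal for one linear limit, giving 292.6 mg.

292.6 mg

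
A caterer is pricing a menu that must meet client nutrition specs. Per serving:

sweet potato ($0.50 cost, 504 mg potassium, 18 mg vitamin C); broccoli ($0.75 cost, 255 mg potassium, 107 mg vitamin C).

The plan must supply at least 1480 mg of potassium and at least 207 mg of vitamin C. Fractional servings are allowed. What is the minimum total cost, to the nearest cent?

Check every corner: each single food scaled to meet both minima, and each pair solved so both constraints bind.
sweet potato only: max(1480/504, 207/18) = 11.5 servings → $5.75.
broccoli only: max(1480/255, 207/107) = 5.804 servings → $4.35.
sweet potato + broccoli with both tight: 2.14 servings and 1.575 servings → $2.25.
Cheapest feasible corner: $2.25.

$2.25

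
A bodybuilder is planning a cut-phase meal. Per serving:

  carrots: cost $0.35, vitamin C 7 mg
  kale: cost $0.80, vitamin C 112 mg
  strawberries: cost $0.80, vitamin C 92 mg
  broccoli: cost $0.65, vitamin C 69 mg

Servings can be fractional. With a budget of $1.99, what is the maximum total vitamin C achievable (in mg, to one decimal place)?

278.6 mg

Vitamin C per dollar: kale 140, strawberries 115, broccoli 106.2, carrots 20.
With no serving limits, spend the whole cost allowance on kale: $1.99 / $0.80 × 112 mg = 278.6 mg.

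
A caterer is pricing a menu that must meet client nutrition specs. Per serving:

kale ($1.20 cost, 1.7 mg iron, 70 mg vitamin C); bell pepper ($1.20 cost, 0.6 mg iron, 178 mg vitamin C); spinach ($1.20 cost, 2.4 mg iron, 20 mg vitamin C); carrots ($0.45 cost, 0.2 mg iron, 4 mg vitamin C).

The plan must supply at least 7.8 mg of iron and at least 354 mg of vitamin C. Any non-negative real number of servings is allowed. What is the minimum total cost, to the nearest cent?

At the optimum either one food covers both requirements or two foods hit both targets exactly; no other combination can be cheaper.
kale only: max(7.8/1.7, 354/70) = 5.057 servings → $6.07.
bell pepper only: max(7.8/0.6, 354/178) = 13 servings → $15.60.
spinach only: max(7.8/2.4, 354/20) = 17.7 servings → $21.24.
carrots only: max(7.8/0.2, 354/4) = 88.5 servings → $39.83.
kale + bell pepper with both tight: 4.513 servings and 0.2141 servings → $5.67.
kale + spinach: intersection lies outside the first quadrant.
kale + carrots: intersection lies outside the first quadrant.
bell pepper + spinach with both tight: 1.671 servings and 2.832 servings → $5.40.
bell pepper + carrots with both tight: 1.193 servings and 35.42 servings → $17.37.
spinach + carrots with both targets exact would need a negative amount; discard.
Cheapest feasible corner: $5.40.

$5.40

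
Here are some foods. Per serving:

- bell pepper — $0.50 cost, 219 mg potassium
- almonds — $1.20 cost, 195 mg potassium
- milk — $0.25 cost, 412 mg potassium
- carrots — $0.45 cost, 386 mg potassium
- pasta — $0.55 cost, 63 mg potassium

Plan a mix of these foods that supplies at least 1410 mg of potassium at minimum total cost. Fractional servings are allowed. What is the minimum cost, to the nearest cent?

$0.86

Cost per mg of potassium: milk $0.0006, carrots $0.0012, bell pepper $0.0023, almonds $0.0062, pasta $0.0087.
With no serving limits, use only milk: 1410 mg / 412 mg = 3.422 servings × $0.25 = $0.86.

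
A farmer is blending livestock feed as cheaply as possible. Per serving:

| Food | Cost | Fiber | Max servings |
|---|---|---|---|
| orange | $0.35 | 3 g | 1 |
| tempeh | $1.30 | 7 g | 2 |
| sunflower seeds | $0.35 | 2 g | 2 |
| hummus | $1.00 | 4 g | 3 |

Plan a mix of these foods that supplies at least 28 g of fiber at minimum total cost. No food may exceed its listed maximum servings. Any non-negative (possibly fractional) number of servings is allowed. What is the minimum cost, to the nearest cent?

Cost per g of fiber: orange $0.1167, sunflower seeds $0.1750, tempeh $0.1857, hummus $0.2500.
Take 1 serving of orange: +3.0 g fiber for $0.35 (total $0.35, still need 25.0 g).
Take 2 servings of sunflower seeds: +4.0 g fiber for $0.70 (total $1.05, still need 21.0 g).
Take 2 servings of tempeh: +14.0 g fiber for $2.60 (total $3.65, still need 7.0 g).
Take 1.75 servings of hummus: +7.0 g fiber for $1.75 (total $5.40, still need 0.0 g).
Greedy by cheapest-per-g is optimal for a single linear constraint, so the minimum cost is $5.40.

$5.40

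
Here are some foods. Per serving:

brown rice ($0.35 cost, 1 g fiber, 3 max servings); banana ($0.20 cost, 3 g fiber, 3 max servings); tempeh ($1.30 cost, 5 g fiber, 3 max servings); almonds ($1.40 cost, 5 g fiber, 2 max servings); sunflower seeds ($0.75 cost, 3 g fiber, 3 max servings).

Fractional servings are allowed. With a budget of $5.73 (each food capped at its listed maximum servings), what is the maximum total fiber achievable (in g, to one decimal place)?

Fiber per dollar: banana 15, sunflower seeds 4, tempeh 3.846, almonds 3.571, brown rice 2.857.
Take 3 servings of banana: spends $0.60, +9.0 g fiber (running total 9.0 g).
Take 3 servings of sunflower seeds: spends $2.25, +9.0 g fiber (running total 18.0 g).
Take 2.215 servings of tempeh: spends $2.88, +11.1 g fiber (running total 29.1 g).
Filling greedily by fiber-per-dollar is optimal for one linear limit, giving 29.1 g.

29.1 g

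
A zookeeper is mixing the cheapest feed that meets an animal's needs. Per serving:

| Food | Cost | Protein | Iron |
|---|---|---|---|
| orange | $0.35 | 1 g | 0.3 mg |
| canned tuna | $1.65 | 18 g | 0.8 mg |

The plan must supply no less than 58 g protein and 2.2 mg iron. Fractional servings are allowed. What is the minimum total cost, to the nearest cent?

Two binding constraints pin down two serving amounts, so the optimal mix uses at most two foods. The candidates are each food alone (scaled to the tighter of protein/iron) and each pair with both constraints tight.
orange only: max(58/1, 2.2/0.3) = 58 servings → $20.30.
canned tuna only: max(58/18, 2.2/0.8) = 3.222 servings → $5.32.
orange + canned tuna with both targets exact would need a negative amount; discard.
So the least-cost plan costs $5.32.

$5.32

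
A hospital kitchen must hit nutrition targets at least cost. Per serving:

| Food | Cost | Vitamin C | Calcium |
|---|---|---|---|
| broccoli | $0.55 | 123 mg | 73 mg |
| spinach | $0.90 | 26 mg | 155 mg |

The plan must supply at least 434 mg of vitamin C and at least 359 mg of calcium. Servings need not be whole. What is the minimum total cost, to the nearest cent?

With two linear requirements the optimum uses one or two foods; enumerate the corners.
broccoli only: max(434/123, 359/73) = 4.918 servings → $2.70.
spinach only: max(434/26, 359/155) = 16.69 servings → $15.02.
broccoli + spinach with both tight: 3.375 servings and 0.7267 servings → $2.51.
Cheapest feasible corner: $2.51.

$2.51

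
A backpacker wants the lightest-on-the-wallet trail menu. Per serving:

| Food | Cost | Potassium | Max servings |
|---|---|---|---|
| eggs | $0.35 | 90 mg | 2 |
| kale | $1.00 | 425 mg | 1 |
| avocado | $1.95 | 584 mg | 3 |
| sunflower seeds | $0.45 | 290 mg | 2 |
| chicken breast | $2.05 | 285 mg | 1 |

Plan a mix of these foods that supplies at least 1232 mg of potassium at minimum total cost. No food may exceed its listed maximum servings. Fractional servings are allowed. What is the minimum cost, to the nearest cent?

$2.66

Cost per mg of potassium: sunflower seeds $0.0016, kale $0.0024, avocado $0.0033, eggs $0.0039, chicken breast $0.0072.
Take 2 servings of sunflower seeds: +580.0 mg potassium for $0.90 (total $0.90, still need 652.0 mg).
Take 1 serving of kale: +425.0 mg potassium for $1.00 (total $1.90, still need 227.0 mg).
Take 0.3887 servings of avocado: +227.0 mg potassium for $0.76 (total $2.66, still need 0.0 mg).
Filling from the cheapest source first is optimal under one linear minimum: $2.66.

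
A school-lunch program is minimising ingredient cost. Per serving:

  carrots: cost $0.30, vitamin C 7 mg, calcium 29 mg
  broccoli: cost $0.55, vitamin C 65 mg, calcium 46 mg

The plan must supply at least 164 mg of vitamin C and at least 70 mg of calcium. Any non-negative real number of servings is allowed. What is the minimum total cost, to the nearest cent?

$1.39

For a min-cost LP with two ≥-constraints, a basic feasible solution has at most two positive variables.
carrots only: max(164/7, 70/29) = 23.43 servings → $7.03.
broccoli only: max(164/65, 70/46) = 2.523 servings → $1.39.
carrots + broccoli with both targets exact would need a negative amount; discard.
Cheapest feasible corner: $1.39.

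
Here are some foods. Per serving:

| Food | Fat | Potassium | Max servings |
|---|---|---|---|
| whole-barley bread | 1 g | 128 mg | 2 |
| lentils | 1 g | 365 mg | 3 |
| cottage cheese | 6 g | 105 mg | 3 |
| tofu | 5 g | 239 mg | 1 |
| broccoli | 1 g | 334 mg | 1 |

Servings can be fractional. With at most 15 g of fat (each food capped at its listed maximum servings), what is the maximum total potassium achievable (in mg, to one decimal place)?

Potassium per g fat: lentils 365, broccoli 334, whole-barley bread 128, tofu 47.8, cottage cheese 17.5.
Take 3 servings of lentils: uses 3 g fat, +1095.0 mg potassium (running total 1095.0 mg).
Take 1 serving of broccoli: uses 1 g fat, +334.0 mg potassium (running total 1429.0 mg).
Take 2 servings of whole-barley bread: uses 2 g fat, +256.0 mg potassium (running total 1685.0 mg).
Take 1 serving of tofu: uses 5 g fat, +239.0 mg potassium (running total 1924.0 mg).
Take 0.6667 servings of cottage cheese: uses 4 g fat, +70.0 mg potassium (running total 1994.0 mg).
Greedy by best ratio exhausts the fat allowance optimally: 1994.0 mg.

1994.0 mg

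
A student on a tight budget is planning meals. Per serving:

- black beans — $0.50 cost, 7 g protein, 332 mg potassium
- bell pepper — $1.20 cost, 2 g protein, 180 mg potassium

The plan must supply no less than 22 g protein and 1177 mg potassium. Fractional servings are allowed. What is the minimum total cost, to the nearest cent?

$1.77

Two binding constraints pin down two serving amounts, so the optimal mix uses at most two foods. The candidates are each food alone (scaled to the tighter of protein/potassium) and each pair with both constraints tight.
black beans only: max(22/7, 1177/332) = 3.545 servings → $1.77.
bell pepper only: max(22/2, 1177/180) = 11 servings → $13.20.
black beans + bell pepper with both tight: 2.695 servings and 1.569 servings → $3.23.
The minimum over all feasible corners is $1.77.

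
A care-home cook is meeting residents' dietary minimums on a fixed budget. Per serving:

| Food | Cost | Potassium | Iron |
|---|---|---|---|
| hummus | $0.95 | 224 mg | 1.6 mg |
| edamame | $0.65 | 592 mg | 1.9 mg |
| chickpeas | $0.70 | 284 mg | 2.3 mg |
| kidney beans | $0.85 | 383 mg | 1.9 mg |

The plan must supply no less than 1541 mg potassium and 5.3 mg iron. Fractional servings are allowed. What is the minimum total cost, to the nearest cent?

Two binding constraints pin down two serving amounts, so the optimal mix uses at most two foods. The candidates are each food alone (scaled to the tighter of potassium/iron) and each pair with both constraints tight.
hummus only: max(1541/224, 5.3/1.6) = 6.879 servings → $6.54.
edamame only: max(1541/592, 5.3/1.9) = 2.789 servings → $1.81.
chickpeas only: max(1541/284, 5.3/2.3) = 5.426 servings → $3.80.
kidney beans only: max(1541/383, 5.3/1.9) = 4.023 servings → $3.42.
hummus + edamame with both tight: 0.402 servings and 2.451 servings → $1.98.
hummus + chickpeas: the both-tight solution has a negative serving — not a feasible corner.
hummus + kidney beans: the both-tight solution has a negative serving — not a feasible corner.
edamame + chickpeas with both tight: 2.481 servings and 0.2551 servings → $1.79.
edamame + kidney beans with both tight: 2.261 servings and 0.5281 servings → $1.92.
chickpeas + kidney beans: intersection lies outside the first quadrant.
The minimum over all feasible corners is $1.79.

$1.79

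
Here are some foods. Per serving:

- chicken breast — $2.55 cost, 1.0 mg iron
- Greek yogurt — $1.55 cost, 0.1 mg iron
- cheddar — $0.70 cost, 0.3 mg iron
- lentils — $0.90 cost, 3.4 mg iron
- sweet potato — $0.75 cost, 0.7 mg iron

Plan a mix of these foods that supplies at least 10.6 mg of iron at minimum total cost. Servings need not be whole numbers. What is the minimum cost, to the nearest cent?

Cost per mg of iron: lentils $0.2647, sweet potato $1.0714, cheddar $2.3333, chicken breast $2.5500, Greek yogurt $15.5000.
With no serving limits, use only lentils: 10.6 mg / 3.4 mg = 3.118 servings × $0.90 = $2.81.

$2.81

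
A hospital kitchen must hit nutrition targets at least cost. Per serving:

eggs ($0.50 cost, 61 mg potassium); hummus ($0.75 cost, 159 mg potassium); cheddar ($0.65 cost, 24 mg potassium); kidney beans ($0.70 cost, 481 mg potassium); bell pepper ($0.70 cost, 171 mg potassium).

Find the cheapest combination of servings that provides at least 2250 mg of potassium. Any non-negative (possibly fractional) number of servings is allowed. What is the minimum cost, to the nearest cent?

Cost per mg of potassium: kidney beans $0.0015, bell pepper $0.0041, hummus $0.0047, eggs $0.0082, cheddar $0.0271.
With no serving limits, use only kidney beans: 2250 mg / 481 mg = 4.678 servings × $0.70 = $3.27.

$3.27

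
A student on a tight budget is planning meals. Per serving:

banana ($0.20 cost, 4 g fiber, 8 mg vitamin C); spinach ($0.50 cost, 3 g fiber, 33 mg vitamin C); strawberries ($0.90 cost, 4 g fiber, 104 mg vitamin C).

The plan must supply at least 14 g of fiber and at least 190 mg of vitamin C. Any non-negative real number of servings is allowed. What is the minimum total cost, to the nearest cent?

$1.88

This is a tiny linear program; its minimum lies at a vertex of the feasible set. List the vertices and price them.
banana only: max(14/4, 190/8) = 23.75 servings → $4.75.
spinach only: max(14/3, 190/33) = 5.758 servings → $2.88.
strawberries only: max(14/4, 190/104) = 3.5 servings → $3.15.
banana + spinach with both targets exact would need a negative amount; discard.
banana + strawberries with both tight: 1.812 servings and 1.688 servings → $1.88.
spinach + strawberries with both tight: 3.867 servings and 0.6 servings → $2.47.
Cheapest feasible corner: $1.88.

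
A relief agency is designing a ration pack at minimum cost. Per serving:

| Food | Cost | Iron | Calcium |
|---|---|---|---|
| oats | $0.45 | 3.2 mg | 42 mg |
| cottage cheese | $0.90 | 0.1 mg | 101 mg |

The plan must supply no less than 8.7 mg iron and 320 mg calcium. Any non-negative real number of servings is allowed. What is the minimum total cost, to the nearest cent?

Check every corner: each single food scaled to meet both minima, and each pair solved so both constraints bind.
oats only: max(8.7/3.2, 320/42) = 7.619 servings → $3.43.
cottage cheese only: max(8.7/0.1, 320/101) = 87 servings → $78.30.
oats + cottage cheese with both tight: 2.654 servings and 2.065 servings → $3.05.
The minimum over all feasible corners is $3.05.

$3.05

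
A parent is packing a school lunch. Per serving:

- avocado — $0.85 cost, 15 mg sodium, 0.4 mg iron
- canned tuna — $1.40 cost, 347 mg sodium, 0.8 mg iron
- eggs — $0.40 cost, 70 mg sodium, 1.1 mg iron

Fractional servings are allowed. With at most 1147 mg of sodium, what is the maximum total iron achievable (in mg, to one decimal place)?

Iron per mg sodium: avocado 0.02667, eggs 0.01571, canned tuna 0.002305.
With no serving limits, spend the whole sodium allowance on avocado: 1147 mg / 15 mg × 0.4 mg = 30.6 mg.

30.6 mg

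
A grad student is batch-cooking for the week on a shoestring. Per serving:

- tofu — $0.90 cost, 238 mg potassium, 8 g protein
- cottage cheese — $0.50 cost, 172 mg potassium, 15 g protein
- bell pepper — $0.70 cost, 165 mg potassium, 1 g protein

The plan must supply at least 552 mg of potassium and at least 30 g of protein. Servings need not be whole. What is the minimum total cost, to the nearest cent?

Compare the cost at each extreme point of the feasible region.
tofu only: max(552/238, 30/8) = 3.75 servings → $3.38.
cottage cheese only: max(552/172, 30/15) = 3.209 servings → $1.60.
bell pepper only: max(552/165, 30/1) = 30 servings → $21.00.
tofu + cottage cheese with both tight: 1.422 servings and 1.242 servings → $1.90.
tofu + bell pepper with both targets exact would need a negative amount; discard.
cottage cheese + bell pepper with both tight: 1.91 servings and 1.355 servings → $1.90.
Cheapest feasible corner: $1.60.

$1.60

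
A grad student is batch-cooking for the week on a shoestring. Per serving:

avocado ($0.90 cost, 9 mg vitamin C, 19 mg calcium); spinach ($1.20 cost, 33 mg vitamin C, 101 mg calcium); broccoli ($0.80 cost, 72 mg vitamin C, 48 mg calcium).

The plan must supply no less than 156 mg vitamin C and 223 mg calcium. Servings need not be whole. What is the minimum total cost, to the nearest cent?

$2.99

A basic optimal solution has at most two foods positive. Try each food alone and each pair with both targets met exactly.
avocado only: max(156/9, 223/19) = 17.33 servings → $15.60.
spinach only: max(156/33, 223/101) = 4.727 servings → $5.67.
broccoli only: max(156/72, 223/48) = 4.646 servings → $3.72.
avocado + spinach with both targets exact would need a negative amount; discard.
avocado + broccoli with both tight: 9.154 servings and 1.022 servings → $9.06.
spinach + broccoli with both tight: 1.506 servings and 1.476 servings → $2.99.
Cheapest feasible corner: $2.99.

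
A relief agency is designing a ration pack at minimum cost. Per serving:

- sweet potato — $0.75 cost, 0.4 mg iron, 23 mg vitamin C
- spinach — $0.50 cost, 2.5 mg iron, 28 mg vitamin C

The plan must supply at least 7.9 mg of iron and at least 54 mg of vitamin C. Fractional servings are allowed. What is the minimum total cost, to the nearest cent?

$1.58

Compare the cost at each extreme point of the feasible region.
sweet potato only: max(7.9/0.4, 54/23) = 19.75 servings → $14.81.
spinach only: max(7.9/2.5, 54/28) = 3.16 servings → $1.58.
sweet potato + spinach: intersection lies outside the first quadrant.
So the least-cost plan costs $1.58.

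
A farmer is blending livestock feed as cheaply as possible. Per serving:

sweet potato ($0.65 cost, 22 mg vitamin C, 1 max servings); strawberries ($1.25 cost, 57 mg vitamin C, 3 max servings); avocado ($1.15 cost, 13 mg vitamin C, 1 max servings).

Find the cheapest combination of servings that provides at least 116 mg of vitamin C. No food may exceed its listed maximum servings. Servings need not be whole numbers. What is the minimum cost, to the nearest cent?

$2.54

Cost per mg of vitamin C: strawberries $0.0219, sweet potato $0.0295, avocado $0.0885.
Take 2.035 servings of strawberries: +116.0 mg vitamin C for $2.54 (total $2.54, still need 0.0 mg).
Greedy by cheapest-per-mg is optimal for a single linear constraint, so the minimum cost is $2.54.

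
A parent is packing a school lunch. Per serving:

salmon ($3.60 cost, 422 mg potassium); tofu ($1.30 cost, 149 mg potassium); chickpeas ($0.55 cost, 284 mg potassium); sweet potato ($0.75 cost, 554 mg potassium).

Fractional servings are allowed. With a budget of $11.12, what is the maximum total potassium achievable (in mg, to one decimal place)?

8214.0 mg

Potassium per dollar: sweet potato 738.7, chickpeas 516.4, salmon 117.2, tofu 114.6.
With no serving limits, spend the whole cost allowance on sweet potato: $11.12 / $0.75 × 554 mg = 8214.0 mg.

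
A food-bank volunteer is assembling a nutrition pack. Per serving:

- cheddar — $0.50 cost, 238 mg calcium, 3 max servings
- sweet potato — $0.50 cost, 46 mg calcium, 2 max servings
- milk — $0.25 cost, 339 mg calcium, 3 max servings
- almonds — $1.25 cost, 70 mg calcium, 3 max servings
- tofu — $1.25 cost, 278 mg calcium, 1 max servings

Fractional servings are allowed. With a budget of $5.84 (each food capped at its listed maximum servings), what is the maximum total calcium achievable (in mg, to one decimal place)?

Calcium per dollar: milk 1356, cheddar 476, tofu 222.4, sweet potato 92, almonds 56.
Take 3 servings of milk: spends $0.75, +1017.0 mg calcium (running total 1017.0 mg).
Take 3 servings of cheddar: spends $1.50, +714.0 mg calcium (running total 1731.0 mg).
Take 1 serving of tofu: spends $1.25, +278.0 mg calcium (running total 2009.0 mg).
Take 2 servings of sweet potato: spends $1.00, +92.0 mg calcium (running total 2101.0 mg).
Take 1.072 servings of almonds: spends $1.34, +75.0 mg calcium (running total 2176.0 mg).
Filling greedily by calcium-per-dollar is optimal for one linear limit, giving 2176.0 mg.

2176.0 mg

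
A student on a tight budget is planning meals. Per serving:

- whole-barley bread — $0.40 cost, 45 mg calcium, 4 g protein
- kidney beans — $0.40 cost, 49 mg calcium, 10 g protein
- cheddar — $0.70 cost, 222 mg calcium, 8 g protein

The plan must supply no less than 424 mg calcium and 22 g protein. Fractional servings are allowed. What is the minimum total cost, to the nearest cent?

Two binding constraints pin down two serving amounts, so the optimal mix uses at most two foods. The candidates are each food alone (scaled to the tighter of calcium/protein) and each pair with both constraints tight.
whole-barley bread only: max(424/45, 22/4) = 9.422 servings → $3.77.
kidney beans only: max(424/49, 22/10) = 8.653 servings → $3.46.
cheddar only: max(424/222, 22/8) = 2.75 servings → $1.93.
whole-barley bread + kidney beans: the both-tight solution has a negative serving — not a feasible corner.
whole-barley bread + cheddar with both tight: 2.826 servings and 1.337 servings → $2.07.
kidney beans + cheddar with both tight: 0.8162 servings and 1.73 servings → $1.54.
Cheapest feasible corner: $1.54.

$1.54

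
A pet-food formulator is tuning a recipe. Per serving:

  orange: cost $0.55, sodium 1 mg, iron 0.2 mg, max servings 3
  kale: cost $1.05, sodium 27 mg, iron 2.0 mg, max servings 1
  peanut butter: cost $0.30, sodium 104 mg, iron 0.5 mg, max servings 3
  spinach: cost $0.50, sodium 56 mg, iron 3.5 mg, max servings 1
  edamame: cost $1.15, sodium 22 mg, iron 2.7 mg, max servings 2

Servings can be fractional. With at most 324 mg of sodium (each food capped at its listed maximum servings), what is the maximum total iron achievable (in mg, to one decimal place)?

Iron per mg sodium: orange 0.2, edamame 0.1227, kale 0.07407, spinach 0.0625, peanut butter 0.004808.
Take 3 servings of orange: uses 3 mg sodium, +0.6 mg iron (running total 0.6 mg).
Take 2 servings of edamame: uses 44 mg sodium, +5.4 mg iron (running total 6.0 mg).
Take 1 serving of kale: uses 27 mg sodium, +2.0 mg iron (running total 8.0 mg).
Take 1 serving of spinach: uses 56 mg sodium, +3.5 mg iron (running total 11.5 mg).
Take 1.865 servings of peanut butter: uses 194 mg sodium, +0.9 mg iron (running total 12.4 mg).
Filling greedily by iron-per-mg sodium is optimal for one linear limit, giving 12.4 mg.

12.4 mg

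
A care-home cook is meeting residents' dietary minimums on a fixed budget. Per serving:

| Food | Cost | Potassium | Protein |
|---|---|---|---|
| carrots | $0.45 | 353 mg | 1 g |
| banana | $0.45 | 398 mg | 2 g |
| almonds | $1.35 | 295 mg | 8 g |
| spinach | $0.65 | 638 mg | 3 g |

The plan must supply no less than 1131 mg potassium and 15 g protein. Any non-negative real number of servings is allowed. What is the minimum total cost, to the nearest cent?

Check every corner: each single food scaled to meet both minima, and each pair solved so both constraints bind.
carrots only: max(1131/353, 15/1) = 15 servings → $6.75.
banana only: max(1131/398, 15/2) = 7.5 servings → $3.38.
almonds only: max(1131/295, 15/8) = 3.834 servings → $5.18.
spinach only: max(1131/638, 15/3) = 5 servings → $3.25.
carrots + banana: intersection lies outside the first quadrant.
carrots + almonds with both tight: 1.828 servings and 1.647 servings → $3.05.
carrots + spinach: intersection lies outside the first quadrant.
banana + almonds with both tight: 1.782 servings and 1.429 servings → $2.73.
banana + spinach: the both-tight solution has a negative serving — not a feasible corner.
almonds + spinach with both tight: 1.464 servings and 1.096 servings → $2.69.
Cheapest feasible corner: $2.69.

$2.69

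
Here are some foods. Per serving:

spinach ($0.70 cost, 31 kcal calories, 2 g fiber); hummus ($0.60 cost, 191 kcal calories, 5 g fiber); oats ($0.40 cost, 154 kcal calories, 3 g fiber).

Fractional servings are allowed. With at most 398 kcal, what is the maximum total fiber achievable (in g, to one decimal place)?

Fiber per kcal: spinach 0.06452, hummus 0.02618, oats 0.01948.
With no serving limits, spend the whole calories allowance on spinach: 398 kcal / 31 kcal × 2 g = 25.7 g.

25.7 g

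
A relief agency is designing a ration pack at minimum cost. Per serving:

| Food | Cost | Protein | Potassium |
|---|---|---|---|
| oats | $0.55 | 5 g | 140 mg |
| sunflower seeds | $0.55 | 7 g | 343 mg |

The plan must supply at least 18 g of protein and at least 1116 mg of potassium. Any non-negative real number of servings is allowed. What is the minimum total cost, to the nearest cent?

Check every corner: each single food scaled to meet both minima, and each pair solved so both constraints bind.
oats only: max(18/5, 1116/140) = 7.971 servings → $4.38.
sunflower seeds only: max(18/7, 1116/343) = 3.254 servings → $1.79.
oats + sunflower seeds: intersection lies outside the first quadrant.
The minimum over all feasible corners is $1.79.

$1.79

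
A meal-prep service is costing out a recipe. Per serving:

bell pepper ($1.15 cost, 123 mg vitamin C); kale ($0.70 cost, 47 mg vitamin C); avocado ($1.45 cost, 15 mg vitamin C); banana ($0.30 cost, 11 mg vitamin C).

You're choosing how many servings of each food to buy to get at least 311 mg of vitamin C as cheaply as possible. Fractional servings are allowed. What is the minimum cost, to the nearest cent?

$2.91

Cost per mg of vitamin C: bell pepper $0.0093, kale $0.0149, banana $0.0273, avocado $0.0967.
With no serving limits, use only bell pepper: 311 mg / 123 mg = 2.528 servings × $1.15 = $2.91.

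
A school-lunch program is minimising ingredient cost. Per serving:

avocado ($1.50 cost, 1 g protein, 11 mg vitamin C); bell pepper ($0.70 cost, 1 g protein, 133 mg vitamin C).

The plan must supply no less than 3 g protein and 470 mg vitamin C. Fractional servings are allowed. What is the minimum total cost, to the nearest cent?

With two linear requirements the optimum uses one or two foods; enumerate the corners.
avocado only: max(3/1, 470/11) = 42.73 servings → $64.09.
bell pepper only: max(3/1, 470/133) = 3.534 servings → $2.47.
avocado + bell pepper with both targets exact would need a negative amount; discard.
Cheapest feasible corner: $2.47.

$2.47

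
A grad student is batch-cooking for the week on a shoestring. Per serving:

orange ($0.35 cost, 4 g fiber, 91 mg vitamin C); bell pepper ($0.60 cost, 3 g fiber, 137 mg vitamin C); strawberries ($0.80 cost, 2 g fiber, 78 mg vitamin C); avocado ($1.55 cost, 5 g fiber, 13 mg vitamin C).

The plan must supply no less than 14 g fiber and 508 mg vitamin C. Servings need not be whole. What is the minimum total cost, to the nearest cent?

Two binding constraints pin down two serving amounts, so the optimal mix uses at most two foods. The candidates are each food alone (scaled to the tighter of fiber/vitamin C) and each pair with both constraints tight.
orange only: max(14/4, 508/91) = 5.582 servings → $1.95.
bell pepper only: max(14/3, 508/137) = 4.667 servings → $2.80.
strawberries only: max(14/2, 508/78) = 7 servings → $5.60.
avocado only: max(14/5, 508/13) = 39.08 servings → $60.57.
orange + bell pepper with both tight: 1.433 servings and 2.756 servings → $2.16.
orange + strawberries with both tight: 0.5846 servings and 5.831 servings → $4.87.
orange + avocado with both targets exact would need a negative amount; discard.
bell pepper + strawberries: intersection lies outside the first quadrant.
bell pepper + avocado with both tight: 3.65 servings and 0.6099 servings → $3.14.
strawberries + avocado with both tight: 6.478 servings and 0.2088 servings → $5.51.
The minimum over all feasible corners is $1.95.

$1.95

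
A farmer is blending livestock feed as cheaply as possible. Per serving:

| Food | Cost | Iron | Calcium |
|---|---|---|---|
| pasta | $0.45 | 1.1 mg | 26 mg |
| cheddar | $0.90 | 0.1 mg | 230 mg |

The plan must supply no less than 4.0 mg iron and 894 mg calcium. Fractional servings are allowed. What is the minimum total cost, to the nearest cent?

$4.65

A basic optimal solution has at most two foods positive. Try each food alone and each pair with both targets met exactly.
pasta only: max(4.0/1.1, 894/26) = 34.38 servings → $15.47.
cheddar only: max(4.0/0.1, 894/230) = 40 servings → $36.00.
pasta + cheddar with both tight: 3.317 servings and 3.512 servings → $4.65.
Cheapest feasible corner: $4.65.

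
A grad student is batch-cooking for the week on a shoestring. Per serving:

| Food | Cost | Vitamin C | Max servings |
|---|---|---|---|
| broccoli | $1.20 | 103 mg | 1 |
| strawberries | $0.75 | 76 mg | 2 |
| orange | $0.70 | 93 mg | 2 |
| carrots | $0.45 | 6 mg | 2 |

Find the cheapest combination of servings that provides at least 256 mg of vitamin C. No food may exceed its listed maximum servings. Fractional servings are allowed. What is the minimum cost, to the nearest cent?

Cost per mg of vitamin C: orange $0.0075, strawberries $0.0099, broccoli $0.0117, carrots $0.0750.
Take 2 servings of orange: +186.0 mg vitamin C for $1.40 (total $1.40, still need 70.0 mg).
Take 0.9211 servings of strawberries: +70.0 mg vitamin C for $0.69 (total $2.09, still need 0.0 mg).
Greedy by cheapest-per-mg is optimal for a single linear constraint, so the minimum cost is $2.09.

$2.09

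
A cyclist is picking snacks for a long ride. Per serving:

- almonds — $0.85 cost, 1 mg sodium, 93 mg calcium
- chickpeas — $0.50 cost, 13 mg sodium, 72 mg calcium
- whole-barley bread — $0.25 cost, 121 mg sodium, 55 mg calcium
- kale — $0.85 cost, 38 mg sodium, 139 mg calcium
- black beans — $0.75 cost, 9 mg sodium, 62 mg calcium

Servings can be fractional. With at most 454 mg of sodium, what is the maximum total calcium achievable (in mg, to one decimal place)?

42222.0 mg

Calcium per mg sodium: almonds 93, black beans 6.889, chickpeas 5.538, kale 3.658, whole-barley bread 0.4545.
With no serving limits, spend the whole sodium allowance on almonds: 454 mg / 1 mg × 93 mg = 42222.0 mg.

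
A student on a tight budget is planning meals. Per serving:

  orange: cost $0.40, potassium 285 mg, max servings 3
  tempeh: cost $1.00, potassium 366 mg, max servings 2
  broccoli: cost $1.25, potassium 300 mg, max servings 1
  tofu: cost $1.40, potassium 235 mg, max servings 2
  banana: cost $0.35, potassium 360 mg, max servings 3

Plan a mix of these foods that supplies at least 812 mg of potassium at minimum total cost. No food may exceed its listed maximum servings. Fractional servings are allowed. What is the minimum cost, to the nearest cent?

$0.79

Cost per mg of potassium: banana $0.0010, orange $0.0014, tempeh $0.0027, broccoli $0.0042, tofu $0.0060.
Take 2.256 servings of banana: +812.0 mg potassium for $0.79 (total $0.79, still need 0.0 mg).
Greedy by cheapest-per-mg is optimal for a single linear constraint, so the minimum cost is $0.79.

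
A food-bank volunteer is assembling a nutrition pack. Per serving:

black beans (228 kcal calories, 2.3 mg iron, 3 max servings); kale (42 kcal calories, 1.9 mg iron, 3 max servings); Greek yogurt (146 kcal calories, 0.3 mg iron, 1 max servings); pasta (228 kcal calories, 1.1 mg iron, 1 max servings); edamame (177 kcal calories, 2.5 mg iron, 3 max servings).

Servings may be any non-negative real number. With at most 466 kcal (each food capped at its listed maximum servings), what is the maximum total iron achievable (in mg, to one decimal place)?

Iron per kcal: kale 0.04524, edamame 0.01412, black beans 0.01009, pasta 0.004825, Greek yogurt 0.002055.
Take 3 servings of kale: uses 126 kcal, +5.7 mg iron (running total 5.7 mg).
Take 1.921 servings of edamame: uses 340 kcal, +4.8 mg iron (running total 10.5 mg).
Filling greedily by iron-per-kcal is optimal for one linear limit, giving 10.5 mg.

10.5 mg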